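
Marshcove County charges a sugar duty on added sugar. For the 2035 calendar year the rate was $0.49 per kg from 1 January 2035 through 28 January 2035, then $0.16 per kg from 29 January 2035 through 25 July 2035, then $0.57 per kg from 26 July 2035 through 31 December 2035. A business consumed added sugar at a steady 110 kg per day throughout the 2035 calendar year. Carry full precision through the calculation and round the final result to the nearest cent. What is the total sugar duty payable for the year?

$14,611.30

1 January – 28 January 2035: 28 days × 110 kg/day = 3,080 kg at $0.49/kg → $1,509.20
29 January – 25 July 2035: 178 days × 110 kg/day = 19,580 kg at $0.16/kg → $3,132.80
26 July – 31 December 2035: 159 days × 110 kg/day = 17,490 kg at $0.57/kg → $9,969.30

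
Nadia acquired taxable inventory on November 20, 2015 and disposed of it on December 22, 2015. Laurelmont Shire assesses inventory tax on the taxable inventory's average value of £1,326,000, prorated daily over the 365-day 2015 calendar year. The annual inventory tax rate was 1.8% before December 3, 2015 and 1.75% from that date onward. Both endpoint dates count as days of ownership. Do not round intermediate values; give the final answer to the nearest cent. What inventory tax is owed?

November 20 – December 2, 2015: 13 days at 1.8% → £1,326,000 × 1.8% × 13/365 = £850.0932
December 3 – December 22, 2015: 20 days at 1.75% → £1,326,000 × 1.75% × 20/365 = £1,271.5068
Total = £2,121.6000

£2,121.60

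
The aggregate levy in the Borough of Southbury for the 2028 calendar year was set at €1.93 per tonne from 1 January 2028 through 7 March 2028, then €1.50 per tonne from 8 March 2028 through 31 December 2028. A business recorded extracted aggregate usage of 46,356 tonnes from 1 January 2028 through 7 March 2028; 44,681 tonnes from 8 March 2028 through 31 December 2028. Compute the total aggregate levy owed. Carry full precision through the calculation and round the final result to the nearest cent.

1 January – 7 March 2028: 46,356 tonnes at €1.93/tonne → €89,467.08
8 March – 31 December 2028: 44,681 tonnes at €1.50/tonne → €67,021.50

€156,488.58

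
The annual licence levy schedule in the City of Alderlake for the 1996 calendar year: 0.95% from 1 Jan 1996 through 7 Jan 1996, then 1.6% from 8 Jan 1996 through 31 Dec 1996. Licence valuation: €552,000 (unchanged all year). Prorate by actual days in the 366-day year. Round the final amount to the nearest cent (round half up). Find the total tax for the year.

€8,763.38

1 Jan – 7 Jan 1996: 7 days at 0.95% → €552,000 × 0.95% × 7/366 = €100.2951
8 Jan – 31 Dec 1996: 359 days at 1.6% → €552,000 × 1.6% × 359/366 = €8,663.0820
Total = €8,763.3770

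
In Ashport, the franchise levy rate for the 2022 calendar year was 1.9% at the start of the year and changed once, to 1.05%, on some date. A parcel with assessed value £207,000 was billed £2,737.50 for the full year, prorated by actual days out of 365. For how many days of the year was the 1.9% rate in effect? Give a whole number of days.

117 days

Let d = days at the first rate; then 365 − d days at the second rate.
£207,000 × [1.9%·d + 1.05%·(365−d)] / 365 = £2,737.50
Solving gives d = 117, so the new rate took effect on 28 April 2022.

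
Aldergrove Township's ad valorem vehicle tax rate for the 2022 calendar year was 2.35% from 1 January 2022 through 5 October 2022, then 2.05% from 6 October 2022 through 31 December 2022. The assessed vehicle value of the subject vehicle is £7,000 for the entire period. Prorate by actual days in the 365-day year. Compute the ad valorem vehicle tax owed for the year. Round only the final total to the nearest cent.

1 January – 5 October 2022: 278 days at 2.35% → £7,000 × 2.35% × 278/365 = £125.2904
6 October – 31 December 2022: 87 days at 2.05% → £7,000 × 2.05% × 87/365 = £34.2041
Total = £159.4945

£159.49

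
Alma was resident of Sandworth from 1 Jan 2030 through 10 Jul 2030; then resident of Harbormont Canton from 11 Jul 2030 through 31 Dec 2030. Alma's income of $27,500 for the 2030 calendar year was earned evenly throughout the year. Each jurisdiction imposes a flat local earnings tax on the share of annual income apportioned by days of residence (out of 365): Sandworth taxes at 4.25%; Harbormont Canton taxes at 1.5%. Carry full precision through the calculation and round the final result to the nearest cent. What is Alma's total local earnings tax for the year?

Sandworth, 1 Jan – 10 Jul 2030: 191 days → $27,500 × 4.25% × 191/365 = $611.5925
Harbormont Canton, 11 Jul – 31 Dec 2030: 174 days → $27,500 × 1.5% × 174/365 = $196.6438
Total = $808.2363

$808.24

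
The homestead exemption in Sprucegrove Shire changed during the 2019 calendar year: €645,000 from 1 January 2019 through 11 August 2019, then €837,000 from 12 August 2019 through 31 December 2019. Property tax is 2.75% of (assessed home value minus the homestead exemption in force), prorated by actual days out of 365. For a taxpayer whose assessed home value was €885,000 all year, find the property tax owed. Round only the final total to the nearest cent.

1 January – 11 August 2019: 223 days, exemption €645,000 → (€885,000 − €645,000) × 2.75% × 223/365 = €4,032.3288
12 August – 31 December 2019: 142 days, exemption €837,000 → (€885,000 − €837,000) × 2.75% × 142/365 = €513.5342
Total = €4,545.8630

€4,545.86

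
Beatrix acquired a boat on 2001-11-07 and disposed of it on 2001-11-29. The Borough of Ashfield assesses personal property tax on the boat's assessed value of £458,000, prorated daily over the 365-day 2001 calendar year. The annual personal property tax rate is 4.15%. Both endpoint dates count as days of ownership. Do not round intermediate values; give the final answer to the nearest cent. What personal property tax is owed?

Days held (2001-11-07 to 2001-11-29): 23 out of 365
Tax = £458,000 × 4.15% × 23/365 = £1,197.7014

£1,197.70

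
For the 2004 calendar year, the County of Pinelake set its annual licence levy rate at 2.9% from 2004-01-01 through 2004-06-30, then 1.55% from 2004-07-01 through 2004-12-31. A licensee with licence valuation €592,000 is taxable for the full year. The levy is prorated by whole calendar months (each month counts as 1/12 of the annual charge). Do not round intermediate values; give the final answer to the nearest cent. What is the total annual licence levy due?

€13,172.00

2004-01-01 to 2004-06-30: 6 months at 2.9% → €592,000 × 2.9% × 6/12 = €8,584.0000
2004-07-01 to 2004-12-31: 6 months at 1.55% → €592,000 × 1.55% × 6/12 = €4,588.0000
Total = €13,172.0000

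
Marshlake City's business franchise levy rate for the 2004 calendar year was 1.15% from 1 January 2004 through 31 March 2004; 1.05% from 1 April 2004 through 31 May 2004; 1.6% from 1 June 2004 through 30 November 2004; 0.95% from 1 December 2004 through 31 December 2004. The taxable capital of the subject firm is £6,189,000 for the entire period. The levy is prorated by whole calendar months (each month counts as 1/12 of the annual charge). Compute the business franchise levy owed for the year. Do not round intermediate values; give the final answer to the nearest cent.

£83,035.75

1 January – 31 March 2004: 3 months at 1.15% → £6,189,000 × 1.15% × 3/12 = £17,793.3750
1 April – 31 May 2004: 2 months at 1.05% → £6,189,000 × 1.05% × 2/12 = £10,830.7500
1 June – 30 November 2004: 6 months at 1.6% → £6,189,000 × 1.6% × 6/12 = £49,512.0000
1 December – 31 December 2004: 1 month at 0.95% → £6,189,000 × 0.95% × 1/12 = £4,899.6250
Total = £83,035.7500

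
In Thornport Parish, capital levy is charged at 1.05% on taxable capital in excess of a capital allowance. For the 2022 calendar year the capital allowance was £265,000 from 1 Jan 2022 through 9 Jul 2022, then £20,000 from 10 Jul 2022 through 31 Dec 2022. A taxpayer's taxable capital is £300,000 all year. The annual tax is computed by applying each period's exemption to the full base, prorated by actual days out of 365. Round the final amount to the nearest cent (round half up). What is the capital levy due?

£1,600.89

1 Jan – 9 Jul 2022: 190 days, exemption £265,000 → (£300,000 − £265,000) × 1.05% × 190/365 = £191.3014
10 Jul – 31 Dec 2022: 175 days, exemption £20,000 → (£300,000 − £20,000) × 1.05% × 175/365 = £1,409.5890
Total = £1,600.8904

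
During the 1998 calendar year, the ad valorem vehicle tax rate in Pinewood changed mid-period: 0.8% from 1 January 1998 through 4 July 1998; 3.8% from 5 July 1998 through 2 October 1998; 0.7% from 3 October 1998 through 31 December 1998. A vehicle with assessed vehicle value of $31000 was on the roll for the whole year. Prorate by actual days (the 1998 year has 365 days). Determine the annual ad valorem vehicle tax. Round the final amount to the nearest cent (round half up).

$469.67

1 January – 4 July 1998: 185 days at 0.8% → $31000 × 0.8% × 185/365 = $125.6986
5 July – 2 October 1998: 90 days at 3.8% → $31000 × 3.8% × 90/365 = $290.4658
3 October – 31 December 1998: 90 days at 0.7% → $31000 × 0.7% × 90/365 = $53.5068
Total = $469.6712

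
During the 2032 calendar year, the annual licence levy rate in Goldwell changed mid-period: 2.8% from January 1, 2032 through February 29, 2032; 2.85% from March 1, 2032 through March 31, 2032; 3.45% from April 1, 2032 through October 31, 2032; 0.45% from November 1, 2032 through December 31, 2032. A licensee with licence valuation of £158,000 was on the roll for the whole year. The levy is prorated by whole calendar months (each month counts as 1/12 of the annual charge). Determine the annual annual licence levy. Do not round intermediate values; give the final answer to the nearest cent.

January 1 – February 29, 2032: 2 months at 2.8% → £158,000 × 2.8% × 2/12 = £737.3333
March 1 – March 31, 2032: 1 month at 2.85% → £158,000 × 2.85% × 1/12 = £375.2500
April 1 – October 31, 2032: 7 months at 3.45% → £158,000 × 3.45% × 7/12 = £3,179.7500
November 1 – December 31, 2032: 2 months at 0.45% → £158,000 × 0.45% × 2/12 = £118.5000
Total = £4,410.8333

£4,410.83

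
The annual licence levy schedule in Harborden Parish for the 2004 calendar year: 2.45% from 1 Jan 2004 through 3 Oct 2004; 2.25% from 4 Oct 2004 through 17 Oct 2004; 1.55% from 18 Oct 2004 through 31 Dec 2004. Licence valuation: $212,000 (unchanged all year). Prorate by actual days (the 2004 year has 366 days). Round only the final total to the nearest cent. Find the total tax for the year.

$4,786.80

1 Jan – 3 Oct 2004: 277 days at 2.45% → $212,000 × 2.45% × 277/366 = $3,930.9781
4 Oct – 17 Oct 2004: 14 days at 2.25% → $212,000 × 2.25% × 14/366 = $182.4590
18 Oct – 31 Dec 2004: 75 days at 1.55% → $212,000 × 1.55% × 75/366 = $673.3607
Total = $4,786.7978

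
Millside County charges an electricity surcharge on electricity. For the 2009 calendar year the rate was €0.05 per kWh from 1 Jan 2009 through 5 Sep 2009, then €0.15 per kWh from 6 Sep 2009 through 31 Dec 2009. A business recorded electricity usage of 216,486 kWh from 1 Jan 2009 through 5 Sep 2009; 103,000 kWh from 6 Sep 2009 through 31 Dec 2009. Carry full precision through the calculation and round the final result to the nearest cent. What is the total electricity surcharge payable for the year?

1 Jan – 5 Sep 2009: 216,486 kWh at €0.05/kWh → €10,824.30
6 Sep – 31 Dec 2009: 103,000 kWh at €0.15/kWh → €15,450.00

€26,274.30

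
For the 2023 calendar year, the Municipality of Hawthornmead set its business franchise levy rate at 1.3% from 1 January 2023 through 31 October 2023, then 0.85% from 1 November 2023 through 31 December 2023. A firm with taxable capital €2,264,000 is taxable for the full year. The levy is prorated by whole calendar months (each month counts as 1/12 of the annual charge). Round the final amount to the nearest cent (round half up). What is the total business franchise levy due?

1 January – 31 October 2023: 10 months at 1.3% → €2,264,000 × 1.3% × 10/12 = €24,526.6667
1 November – 31 December 2023: 2 months at 0.85% → €2,264,000 × 0.85% × 2/12 = €3,207.3333
Total = €27,734.0000

€27,734.00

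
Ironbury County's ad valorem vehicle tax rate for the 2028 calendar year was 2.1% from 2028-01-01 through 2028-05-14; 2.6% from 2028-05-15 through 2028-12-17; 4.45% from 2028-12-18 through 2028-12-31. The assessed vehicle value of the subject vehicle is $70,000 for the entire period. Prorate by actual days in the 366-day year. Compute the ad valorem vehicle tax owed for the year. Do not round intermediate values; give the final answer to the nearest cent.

2028-01-01 to 2028-05-14: 135 days at 2.1% → $70,000 × 2.1% × 135/366 = $542.2131
2028-05-15 to 2028-12-17: 217 days at 2.6% → $70,000 × 2.6% × 217/366 = $1,079.0710
2028-12-18 to 2028-12-31: 14 days at 4.45% → $70,000 × 4.45% × 14/366 = $119.1530
Total = $1,740.4372

$1,740.44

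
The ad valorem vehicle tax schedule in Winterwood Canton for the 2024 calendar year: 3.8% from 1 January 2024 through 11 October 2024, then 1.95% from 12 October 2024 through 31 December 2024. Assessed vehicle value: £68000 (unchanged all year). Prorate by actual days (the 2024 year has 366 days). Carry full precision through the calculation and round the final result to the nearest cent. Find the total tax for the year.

£2305.59

1 January – 11 October 2024: 285 days at 3.8% → £68000 × 3.8% × 285/366 = £2012.1311
12 October – 31 December 2024: 81 days at 1.95% → £68000 × 1.95% × 81/366 = £293.4590
Total = £2305.5902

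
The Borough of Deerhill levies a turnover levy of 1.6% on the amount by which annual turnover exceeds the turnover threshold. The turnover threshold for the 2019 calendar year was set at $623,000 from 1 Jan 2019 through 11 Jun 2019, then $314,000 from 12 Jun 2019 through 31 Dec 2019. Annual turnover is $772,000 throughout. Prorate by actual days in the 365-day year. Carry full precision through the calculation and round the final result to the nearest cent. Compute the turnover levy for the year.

1 Jan – 11 Jun 2019: 162 days, exemption $623,000 → ($772,000 − $623,000) × 1.6% × 162/365 = $1,058.1041
12 Jun – 31 Dec 2019: 203 days, exemption $314,000 → ($772,000 − $314,000) × 1.6% × 203/365 = $4,075.5726
Total = $5,133.6767

$5,133.68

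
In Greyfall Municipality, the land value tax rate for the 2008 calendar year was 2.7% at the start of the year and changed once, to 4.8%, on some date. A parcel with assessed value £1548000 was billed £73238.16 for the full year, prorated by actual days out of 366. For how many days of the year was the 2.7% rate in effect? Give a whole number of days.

12 days

Let d = days at the first rate; then 366 − d days at the second rate.
£1548000 × [2.7%·d + 4.8%·(366−d)] / 366 = £73238.16
Solving gives d = 12, so the new rate took effect on 13 Jan 2008.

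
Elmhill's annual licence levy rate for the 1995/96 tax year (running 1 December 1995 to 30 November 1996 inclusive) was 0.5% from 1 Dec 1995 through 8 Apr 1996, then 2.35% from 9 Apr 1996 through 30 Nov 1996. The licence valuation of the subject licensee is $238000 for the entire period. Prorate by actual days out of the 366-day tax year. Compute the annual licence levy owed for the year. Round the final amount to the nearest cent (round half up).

1 Dec 1995 – 8 Apr 1996: 130 days at 0.5% → $238000 × 0.5% × 130/366 = $422.6776
9 Apr – 30 Nov 1996: 236 days at 2.35% → $238000 × 2.35% × 236/366 = $3606.4153
Total = $4029.0929

$4029.09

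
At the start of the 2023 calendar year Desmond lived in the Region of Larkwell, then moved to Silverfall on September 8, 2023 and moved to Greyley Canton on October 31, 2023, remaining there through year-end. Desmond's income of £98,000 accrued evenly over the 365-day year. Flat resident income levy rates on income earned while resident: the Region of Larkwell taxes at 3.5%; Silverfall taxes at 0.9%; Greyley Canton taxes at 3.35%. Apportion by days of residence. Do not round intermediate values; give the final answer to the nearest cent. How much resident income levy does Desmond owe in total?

£3,035.05

The Region of Larkwell, January 1 – September 7, 2023: 250 days → £98,000 × 3.5% × 250/365 = £2,349.3151
Silverfall, September 8 – October 30, 2023: 53 days → £98,000 × 0.9% × 53/365 = £128.0712
Greyley Canton, October 31 – December 31, 2023: 62 days → £98,000 × 3.35% × 62/365 = £557.6603
Total = £3,035.0466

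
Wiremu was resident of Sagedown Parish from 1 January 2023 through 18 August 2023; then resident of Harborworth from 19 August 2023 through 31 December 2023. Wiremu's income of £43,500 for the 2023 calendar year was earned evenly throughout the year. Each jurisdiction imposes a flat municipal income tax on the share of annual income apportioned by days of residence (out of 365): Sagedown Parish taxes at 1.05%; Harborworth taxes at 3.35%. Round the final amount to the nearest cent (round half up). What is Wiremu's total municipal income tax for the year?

£826.80

Sagedown Parish, 1 January – 18 August 2023: 230 days → £43,500 × 1.05% × 230/365 = £287.8151
Harborworth, 19 August – 31 December 2023: 135 days → £43,500 × 3.35% × 135/365 = £538.9829
Total = £826.7979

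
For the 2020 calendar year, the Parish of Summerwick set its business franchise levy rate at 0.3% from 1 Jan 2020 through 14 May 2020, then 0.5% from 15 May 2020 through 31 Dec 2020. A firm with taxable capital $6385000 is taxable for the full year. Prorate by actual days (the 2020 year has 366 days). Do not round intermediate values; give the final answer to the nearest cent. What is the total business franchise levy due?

1 Jan – 14 May 2020: 135 days at 0.3% → $6385000 × 0.3% × 135/366 = $7065.3689
15 May – 31 Dec 2020: 231 days at 0.5% → $6385000 × 0.5% × 231/366 = $20149.3852
Total = $27214.7541

$27214.75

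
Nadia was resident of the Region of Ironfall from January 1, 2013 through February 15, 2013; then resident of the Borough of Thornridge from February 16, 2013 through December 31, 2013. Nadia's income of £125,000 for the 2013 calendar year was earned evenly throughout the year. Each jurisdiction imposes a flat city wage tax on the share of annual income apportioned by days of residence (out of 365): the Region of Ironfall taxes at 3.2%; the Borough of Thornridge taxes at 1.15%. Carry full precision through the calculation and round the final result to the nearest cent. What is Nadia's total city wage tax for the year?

£1,760.45

The Region of Ironfall, January 1 – February 15, 2013: 46 days → £125,000 × 3.2% × 46/365 = £504.1096
The Borough of Thornridge, February 16 – December 31, 2013: 319 days → £125,000 × 1.15% × 319/365 = £1,256.3356
Total = £1,760.4452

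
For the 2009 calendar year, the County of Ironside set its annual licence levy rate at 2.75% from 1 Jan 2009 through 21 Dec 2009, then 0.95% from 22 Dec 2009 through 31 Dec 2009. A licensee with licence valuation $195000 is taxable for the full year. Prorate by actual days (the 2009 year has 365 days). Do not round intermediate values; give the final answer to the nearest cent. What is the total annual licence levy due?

1 Jan – 21 Dec 2009: 355 days at 2.75% → $195000 × 2.75% × 355/365 = $5215.5822
22 Dec – 31 Dec 2009: 10 days at 0.95% → $195000 × 0.95% × 10/365 = $50.7534
Total = $5266.3356

$5266.34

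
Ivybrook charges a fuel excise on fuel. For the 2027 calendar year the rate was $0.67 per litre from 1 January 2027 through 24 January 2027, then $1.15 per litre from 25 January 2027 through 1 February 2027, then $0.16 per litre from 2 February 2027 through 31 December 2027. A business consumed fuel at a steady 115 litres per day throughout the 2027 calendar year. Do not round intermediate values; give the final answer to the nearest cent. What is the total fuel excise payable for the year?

1 January – 24 January 2027: 24 days × 115 litres/day = 2,760 litres at $0.67/litre → $1,849.20
25 January – 1 February 2027: 8 days × 115 litres/day = 920 litres at $1.15/litre → $1,058.00
2 February – 31 December 2027: 333 days × 115 litres/day = 38,295 litres at $0.16/litre → $6,127.20

$9,034.40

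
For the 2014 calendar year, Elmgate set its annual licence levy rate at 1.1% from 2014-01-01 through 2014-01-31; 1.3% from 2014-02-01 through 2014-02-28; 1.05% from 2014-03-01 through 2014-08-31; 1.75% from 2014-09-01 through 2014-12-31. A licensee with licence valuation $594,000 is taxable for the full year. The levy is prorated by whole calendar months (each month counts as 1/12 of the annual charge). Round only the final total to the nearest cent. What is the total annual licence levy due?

2014-01-01 to 2014-01-31: 1 month at 1.1% → $594,000 × 1.1% × 1/12 = $544.5000
2014-02-01 to 2014-02-28: 1 month at 1.3% → $594,000 × 1.3% × 1/12 = $643.5000
2014-03-01 to 2014-08-31: 6 months at 1.05% → $594,000 × 1.05% × 6/12 = $3,118.5000
2014-09-01 to 2014-12-31: 4 months at 1.75% → $594,000 × 1.75% × 4/12 = $3,465.0000
Total = $7,771.5000

$7,771.50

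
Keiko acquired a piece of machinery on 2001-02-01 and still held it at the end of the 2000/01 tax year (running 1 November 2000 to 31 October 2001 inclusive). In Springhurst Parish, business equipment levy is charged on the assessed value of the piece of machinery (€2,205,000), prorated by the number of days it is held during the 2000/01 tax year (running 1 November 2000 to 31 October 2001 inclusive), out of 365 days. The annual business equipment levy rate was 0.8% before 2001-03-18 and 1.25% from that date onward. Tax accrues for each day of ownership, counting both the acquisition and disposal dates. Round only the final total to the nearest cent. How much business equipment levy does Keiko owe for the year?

€19,391.92

2001-02-01 to 2001-03-17: 45 days at 0.8% → €2,205,000 × 0.8% × 45/365 = €2,174.7945
2001-03-18 to 2001-10-31: 228 days at 1.25% → €2,205,000 × 1.25% × 228/365 = €17,217.1233
Total = €19,391.9178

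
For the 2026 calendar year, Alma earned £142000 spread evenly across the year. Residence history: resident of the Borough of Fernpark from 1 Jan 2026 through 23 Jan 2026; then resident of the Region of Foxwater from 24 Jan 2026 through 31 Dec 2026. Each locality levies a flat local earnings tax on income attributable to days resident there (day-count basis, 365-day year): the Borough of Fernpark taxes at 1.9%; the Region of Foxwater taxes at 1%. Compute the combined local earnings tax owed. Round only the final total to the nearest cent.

£1500.53

The Borough of Fernpark, 1 Jan – 23 Jan 2026: 23 days → £142000 × 1.9% × 23/365 = £170.0110
The Region of Foxwater, 24 Jan – 31 Dec 2026: 342 days → £142000 × 1% × 342/365 = £1330.5205
Total = £1500.5315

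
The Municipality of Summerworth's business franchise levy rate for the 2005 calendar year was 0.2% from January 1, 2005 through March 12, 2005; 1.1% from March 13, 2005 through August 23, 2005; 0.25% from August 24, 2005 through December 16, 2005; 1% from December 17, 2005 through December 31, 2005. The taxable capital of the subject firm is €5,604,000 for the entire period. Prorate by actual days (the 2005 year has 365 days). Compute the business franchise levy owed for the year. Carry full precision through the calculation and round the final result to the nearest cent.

January 1 – March 12, 2005: 71 days at 0.2% → €5,604,000 × 0.2% × 71/365 = €2,180.1863
March 13 – August 23, 2005: 164 days at 1.1% → €5,604,000 × 1.1% × 164/365 = €27,697.5781
August 24 – December 16, 2005: 115 days at 0.25% → €5,604,000 × 0.25% × 115/365 = €4,414.1096
December 17 – December 31, 2005: 15 days at 1% → €5,604,000 × 1% × 15/365 = €2,303.0137
Total = €36,594.8877

€36,594.89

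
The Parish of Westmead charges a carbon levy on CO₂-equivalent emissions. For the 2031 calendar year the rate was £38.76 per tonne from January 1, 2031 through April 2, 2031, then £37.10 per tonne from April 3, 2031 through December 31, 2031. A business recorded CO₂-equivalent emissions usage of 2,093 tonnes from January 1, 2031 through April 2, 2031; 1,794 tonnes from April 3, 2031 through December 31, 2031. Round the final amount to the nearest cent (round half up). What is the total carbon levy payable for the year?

January 1 – April 2, 2031: 2,093 tonnes at £38.76/tonne → £81,124.68
April 3 – December 31, 2031: 1,794 tonnes at £37.10/tonne → £66,557.40

£147,682.08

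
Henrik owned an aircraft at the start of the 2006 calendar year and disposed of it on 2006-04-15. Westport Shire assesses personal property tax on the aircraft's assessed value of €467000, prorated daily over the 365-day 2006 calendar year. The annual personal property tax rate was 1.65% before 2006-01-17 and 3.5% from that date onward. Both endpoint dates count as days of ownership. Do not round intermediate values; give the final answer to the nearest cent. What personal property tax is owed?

2006-01-01 to 2006-01-16: 16 days at 1.65% → €467000 × 1.65% × 16/365 = €337.7753
2006-01-17 to 2006-04-15: 89 days at 3.5% → €467000 × 3.5% × 89/365 = €3985.4932
Total = €4323.2685

€4323.27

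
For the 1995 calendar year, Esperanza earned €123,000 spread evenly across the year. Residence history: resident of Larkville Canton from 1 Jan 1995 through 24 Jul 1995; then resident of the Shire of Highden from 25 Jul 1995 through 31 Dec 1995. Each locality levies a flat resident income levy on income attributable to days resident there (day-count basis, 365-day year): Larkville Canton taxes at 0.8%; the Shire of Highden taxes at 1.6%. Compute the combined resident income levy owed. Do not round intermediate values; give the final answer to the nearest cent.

€1,415.34

Larkville Canton, 1 Jan – 24 Jul 1995: 205 days → €123,000 × 0.8% × 205/365 = €552.6575
The Shire of Highden, 25 Jul – 31 Dec 1995: 160 days → €123,000 × 1.6% × 160/365 = €862.6849
Total = €1,415.3425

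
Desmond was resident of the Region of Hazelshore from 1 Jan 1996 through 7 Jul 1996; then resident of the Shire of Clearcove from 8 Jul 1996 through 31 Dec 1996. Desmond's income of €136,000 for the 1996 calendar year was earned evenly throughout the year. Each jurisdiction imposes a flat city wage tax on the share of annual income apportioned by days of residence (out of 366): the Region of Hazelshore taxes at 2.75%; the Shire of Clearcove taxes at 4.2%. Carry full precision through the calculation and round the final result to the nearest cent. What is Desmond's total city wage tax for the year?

The Region of Hazelshore, 1 Jan – 7 Jul 1996: 189 days → €136,000 × 2.75% × 189/366 = €1,931.3115
The Shire of Clearcove, 8 Jul – 31 Dec 1996: 177 days → €136,000 × 4.2% × 177/366 = €2,762.3607
Total = €4,693.6721

€4,693.67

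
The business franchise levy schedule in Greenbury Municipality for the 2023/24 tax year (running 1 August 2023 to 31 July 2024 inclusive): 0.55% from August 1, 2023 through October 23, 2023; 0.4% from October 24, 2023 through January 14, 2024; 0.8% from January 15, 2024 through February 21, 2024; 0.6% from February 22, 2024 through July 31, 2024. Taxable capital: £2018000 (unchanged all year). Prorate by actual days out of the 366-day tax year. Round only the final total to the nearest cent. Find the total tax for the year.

£11380.20

August 1 – October 23, 2023: 84 days at 0.55% → £2018000 × 0.55% × 84/366 = £2547.3115
October 24, 2023 – January 14, 2024: 83 days at 0.4% → £2018000 × 0.4% × 83/366 = £1830.5355
January 15 – February 21, 2024: 38 days at 0.8% → £2018000 × 0.8% × 38/366 = £1676.1530
February 22 – July 31, 2024: 161 days at 0.6% → £2018000 × 0.6% × 161/366 = £5326.1967
Total = £11380.1967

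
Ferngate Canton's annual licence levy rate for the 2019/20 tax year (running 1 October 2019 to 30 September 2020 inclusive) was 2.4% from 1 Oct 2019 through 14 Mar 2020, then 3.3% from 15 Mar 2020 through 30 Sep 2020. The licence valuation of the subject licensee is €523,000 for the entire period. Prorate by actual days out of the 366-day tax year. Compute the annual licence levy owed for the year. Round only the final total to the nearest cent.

€15,124.13

1 Oct 2019 – 14 Mar 2020: 166 days at 2.4% → €523,000 × 2.4% × 166/366 = €5,692.9836
15 Mar – 30 Sep 2020: 200 days at 3.3% → €523,000 × 3.3% × 200/366 = €9,431.1475
Total = €15,124.1311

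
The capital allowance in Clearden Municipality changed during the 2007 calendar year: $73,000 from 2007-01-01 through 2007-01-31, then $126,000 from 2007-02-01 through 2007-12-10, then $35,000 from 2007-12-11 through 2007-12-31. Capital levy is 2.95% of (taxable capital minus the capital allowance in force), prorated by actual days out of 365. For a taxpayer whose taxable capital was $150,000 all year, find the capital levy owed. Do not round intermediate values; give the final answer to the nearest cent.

2007-01-01 to 2007-01-31: 31 days, exemption $73,000 → ($150,000 − $73,000) × 2.95% × 31/365 = $192.9219
2007-02-01 to 2007-12-10: 313 days, exemption $126,000 → ($150,000 − $126,000) × 2.95% × 313/365 = $607.1342
2007-12-11 to 2007-12-31: 21 days, exemption $35,000 → ($150,000 − $35,000) × 2.95% × 21/365 = $195.1849
Total = $995.2411

$995.24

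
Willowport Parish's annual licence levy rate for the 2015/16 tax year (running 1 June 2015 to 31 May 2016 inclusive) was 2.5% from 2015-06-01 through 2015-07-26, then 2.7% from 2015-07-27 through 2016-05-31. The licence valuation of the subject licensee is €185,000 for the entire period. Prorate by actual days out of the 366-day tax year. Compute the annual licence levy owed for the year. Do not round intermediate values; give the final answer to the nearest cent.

2015-06-01 to 2015-07-26: 56 days at 2.5% → €185,000 × 2.5% × 56/366 = €707.6503
2015-07-27 to 2016-05-31: 310 days at 2.7% → €185,000 × 2.7% × 310/366 = €4,230.7377
Total = €4,938.3880

€4,938.39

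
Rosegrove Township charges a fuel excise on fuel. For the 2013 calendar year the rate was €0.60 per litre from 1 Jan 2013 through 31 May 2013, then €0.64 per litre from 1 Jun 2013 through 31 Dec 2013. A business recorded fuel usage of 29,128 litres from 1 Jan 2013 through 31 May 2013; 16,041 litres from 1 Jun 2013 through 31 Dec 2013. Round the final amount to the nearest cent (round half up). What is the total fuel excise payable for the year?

€27743.04

1 Jan – 31 May 2013: 29,128 litres at €0.60/litre → €17476.80
1 Jun – 31 Dec 2013: 16,041 litres at €0.64/litre → €10266.24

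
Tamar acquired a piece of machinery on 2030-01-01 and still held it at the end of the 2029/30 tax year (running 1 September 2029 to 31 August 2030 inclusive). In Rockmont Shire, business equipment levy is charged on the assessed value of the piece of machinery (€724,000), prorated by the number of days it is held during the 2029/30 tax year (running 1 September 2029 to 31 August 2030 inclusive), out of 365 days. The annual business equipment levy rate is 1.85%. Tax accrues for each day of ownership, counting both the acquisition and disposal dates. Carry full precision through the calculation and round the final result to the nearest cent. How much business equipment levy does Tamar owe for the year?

Days held (2030-01-01 to 2030-08-31): 243 out of 365
Tax = €724,000 × 1.85% × 243/365 = €8,917.1014

€8,917.10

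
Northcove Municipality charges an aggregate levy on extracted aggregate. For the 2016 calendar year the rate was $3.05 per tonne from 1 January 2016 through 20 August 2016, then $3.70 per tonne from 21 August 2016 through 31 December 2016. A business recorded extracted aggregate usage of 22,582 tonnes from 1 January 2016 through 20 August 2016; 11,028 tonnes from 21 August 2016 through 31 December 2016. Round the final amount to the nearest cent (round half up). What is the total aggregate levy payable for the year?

1 January – 20 August 2016: 22,582 tonnes at $3.05/tonne → $68875.10
21 August – 31 December 2016: 11,028 tonnes at $3.70/tonne → $40803.60

$109678.70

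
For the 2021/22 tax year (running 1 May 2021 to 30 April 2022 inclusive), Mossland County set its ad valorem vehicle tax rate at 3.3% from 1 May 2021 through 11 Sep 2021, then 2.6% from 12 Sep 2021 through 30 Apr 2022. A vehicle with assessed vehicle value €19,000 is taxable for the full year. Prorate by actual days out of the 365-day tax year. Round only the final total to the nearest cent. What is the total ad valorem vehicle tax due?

1 May – 11 Sep 2021: 134 days at 3.3% → €19,000 × 3.3% × 134/365 = €230.1863
12 Sep 2021 – 30 Apr 2022: 231 days at 2.6% → €19,000 × 2.6% × 231/365 = €312.6411
Total = €542.8274

€542.83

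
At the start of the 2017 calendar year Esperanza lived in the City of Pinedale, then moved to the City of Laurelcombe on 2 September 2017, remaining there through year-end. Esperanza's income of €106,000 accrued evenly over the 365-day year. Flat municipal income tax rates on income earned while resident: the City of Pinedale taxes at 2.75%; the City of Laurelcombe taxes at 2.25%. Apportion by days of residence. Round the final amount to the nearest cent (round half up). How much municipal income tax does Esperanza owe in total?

€2,739.30

The City of Pinedale, 1 January – 1 September 2017: 244 days → €106,000 × 2.75% × 244/365 = €1,948.6575
The City of Laurelcombe, 2 September – 31 December 2017: 121 days → €106,000 × 2.25% × 121/365 = €790.6438
Total = €2,739.3014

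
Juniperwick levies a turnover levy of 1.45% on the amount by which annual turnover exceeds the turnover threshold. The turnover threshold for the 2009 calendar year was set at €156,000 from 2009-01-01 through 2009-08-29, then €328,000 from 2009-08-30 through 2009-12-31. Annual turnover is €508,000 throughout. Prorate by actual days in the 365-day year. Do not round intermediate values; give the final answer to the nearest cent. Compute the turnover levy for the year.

€4,256.72

2009-01-01 to 2009-08-29: 241 days, exemption €156,000 → (€508,000 − €156,000) × 1.45% × 241/365 = €3,370.0384
2009-08-30 to 2009-12-31: 124 days, exemption €328,000 → (€508,000 − €328,000) × 1.45% × 124/365 = €886.6849
Total = €4,256.7233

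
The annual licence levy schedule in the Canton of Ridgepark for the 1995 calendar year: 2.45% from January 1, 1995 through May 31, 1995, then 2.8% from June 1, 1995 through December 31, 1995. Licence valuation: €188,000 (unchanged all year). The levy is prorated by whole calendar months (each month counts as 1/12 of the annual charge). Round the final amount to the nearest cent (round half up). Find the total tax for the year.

January 1 – May 31, 1995: 5 months at 2.45% → €188,000 × 2.45% × 5/12 = €1,919.1667
June 1 – December 31, 1995: 7 months at 2.8% → €188,000 × 2.8% × 7/12 = €3,070.6667
Total = €4,989.8333

€4,989.83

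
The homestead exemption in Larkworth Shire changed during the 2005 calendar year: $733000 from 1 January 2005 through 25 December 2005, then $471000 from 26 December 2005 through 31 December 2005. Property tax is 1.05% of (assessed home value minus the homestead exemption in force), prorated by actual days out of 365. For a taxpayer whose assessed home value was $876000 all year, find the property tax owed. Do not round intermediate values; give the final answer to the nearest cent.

$1546.72

1 January – 25 December 2005: 359 days, exemption $733000 → ($876000 − $733000) × 1.05% × 359/365 = $1476.8178
26 December – 31 December 2005: 6 days, exemption $471000 → ($876000 − $471000) × 1.05% × 6/365 = $69.9041
Total = $1546.7219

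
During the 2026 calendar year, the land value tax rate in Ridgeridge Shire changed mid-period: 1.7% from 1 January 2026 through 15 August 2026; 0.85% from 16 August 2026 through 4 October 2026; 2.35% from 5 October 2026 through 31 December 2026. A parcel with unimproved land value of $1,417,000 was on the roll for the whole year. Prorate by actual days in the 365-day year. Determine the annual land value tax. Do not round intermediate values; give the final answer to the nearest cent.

$24,659.68

1 January – 15 August 2026: 227 days at 1.7% → $1,417,000 × 1.7% × 227/365 = $14,981.3781
16 August – 4 October 2026: 50 days at 0.85% → $1,417,000 × 0.85% × 50/365 = $1,649.9315
5 October – 31 December 2026: 88 days at 2.35% → $1,417,000 × 2.35% × 88/365 = $8,028.3726
Total = $24,659.6822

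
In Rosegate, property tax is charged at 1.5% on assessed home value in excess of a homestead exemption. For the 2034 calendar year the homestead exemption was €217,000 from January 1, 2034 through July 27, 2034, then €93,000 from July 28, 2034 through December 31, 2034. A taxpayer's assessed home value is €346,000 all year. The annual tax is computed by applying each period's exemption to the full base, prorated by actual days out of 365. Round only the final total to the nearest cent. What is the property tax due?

January 1 – July 27, 2034: 208 days, exemption €217,000 → (€346,000 − €217,000) × 1.5% × 208/365 = €1,102.6849
July 28 – December 31, 2034: 157 days, exemption €93,000 → (€346,000 − €93,000) × 1.5% × 157/365 = €1,632.3699
Total = €2,735.0548

€2,735.05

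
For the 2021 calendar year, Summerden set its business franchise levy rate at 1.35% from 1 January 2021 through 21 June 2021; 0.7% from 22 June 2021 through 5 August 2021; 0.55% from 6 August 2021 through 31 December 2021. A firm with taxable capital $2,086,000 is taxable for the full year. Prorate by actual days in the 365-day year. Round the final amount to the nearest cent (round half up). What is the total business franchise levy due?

1 January – 21 June 2021: 172 days at 1.35% → $2,086,000 × 1.35% × 172/365 = $13,270.3890
22 June – 5 August 2021: 45 days at 0.7% → $2,086,000 × 0.7% × 45/365 = $1,800.2466
6 August – 31 December 2021: 148 days at 0.55% → $2,086,000 × 0.55% × 148/365 = $4,652.0658
Total = $19,722.7014

$19,722.70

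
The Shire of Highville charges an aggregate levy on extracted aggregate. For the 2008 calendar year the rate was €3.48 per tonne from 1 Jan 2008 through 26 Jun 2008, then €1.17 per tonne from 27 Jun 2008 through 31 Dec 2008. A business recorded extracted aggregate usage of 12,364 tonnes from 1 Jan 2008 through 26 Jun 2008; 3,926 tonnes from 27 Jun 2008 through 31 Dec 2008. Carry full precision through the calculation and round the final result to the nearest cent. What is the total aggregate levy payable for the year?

€47,620.14

1 Jan – 26 Jun 2008: 12,364 tonnes at €3.48/tonne → €43,026.72
27 Jun – 31 Dec 2008: 3,926 tonnes at €1.17/tonne → €4,593.42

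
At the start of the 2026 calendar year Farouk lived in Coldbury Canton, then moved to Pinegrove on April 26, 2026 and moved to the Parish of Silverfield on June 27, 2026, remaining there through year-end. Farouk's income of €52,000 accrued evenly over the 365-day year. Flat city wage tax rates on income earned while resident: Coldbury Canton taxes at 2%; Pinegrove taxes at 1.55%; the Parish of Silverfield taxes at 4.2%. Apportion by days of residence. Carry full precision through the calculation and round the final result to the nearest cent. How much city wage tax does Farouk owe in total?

€1,589.49

Coldbury Canton, January 1 – April 25, 2026: 115 days → €52,000 × 2% × 115/365 = €327.6712
Pinegrove, April 26 – June 26, 2026: 62 days → €52,000 × 1.55% × 62/365 = €136.9096
The Parish of Silverfield, June 27 – December 31, 2026: 188 days → €52,000 × 4.2% × 188/365 = €1,124.9096
Total = €1,589.4904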